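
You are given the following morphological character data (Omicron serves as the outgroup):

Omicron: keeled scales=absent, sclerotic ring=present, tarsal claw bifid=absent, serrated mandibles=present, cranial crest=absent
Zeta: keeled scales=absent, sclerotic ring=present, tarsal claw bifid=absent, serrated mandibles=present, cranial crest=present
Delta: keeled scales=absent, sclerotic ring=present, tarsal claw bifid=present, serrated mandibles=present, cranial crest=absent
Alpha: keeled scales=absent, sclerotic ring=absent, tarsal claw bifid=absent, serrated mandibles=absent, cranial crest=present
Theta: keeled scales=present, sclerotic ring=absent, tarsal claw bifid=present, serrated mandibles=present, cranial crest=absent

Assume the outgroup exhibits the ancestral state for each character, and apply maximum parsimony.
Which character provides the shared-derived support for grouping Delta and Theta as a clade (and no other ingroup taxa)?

Character polarity is set by the outgroup: the derived state is whichever differs from the outgroup's state, so for sclerotic ring, serrated mandibles the derived state is 'absent', and for the remaining characters it is 'present'.
keeled scales (derived state 'present') is unique to Theta (autapomorphy; uninformative for grouping).
sclerotic ring groups Alpha and Theta, which is incompatible with the clades supported by the remaining characters; treating it as convergent (homoplasy) costs fewer steps than any alternative tree.
tarsal claw bifid (derived state 'present') is shared by Delta and Theta — a synapomorphy uniting that clade.
serrated mandibles: derived state 'absent' in Alpha only — an autapomorphy, so it tells us nothing about relationships among taxa.
Only Alpha and Zeta show the derived state 'present' for cranial crest, supporting them as a clade.
Most parsimonious ingroup topology: ((Zeta,Alpha),(Delta,Theta)).
The clade {Delta, Theta} is supported by tarsal claw bifid: its derived state 'present' occurs in exactly those taxa and in no other taxon (including the outgroup).

tarsal claw bifid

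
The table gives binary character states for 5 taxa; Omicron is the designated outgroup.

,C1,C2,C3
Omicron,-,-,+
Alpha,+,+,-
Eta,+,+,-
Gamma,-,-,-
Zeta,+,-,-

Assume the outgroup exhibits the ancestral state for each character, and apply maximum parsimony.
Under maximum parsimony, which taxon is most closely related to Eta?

Alpha

Character polarity is set by the outgroup: the derived state is whichever differs from the outgroup's state, so for C3 the derived state is '-', and for the remaining characters it is '+'.
Only Alpha, Eta, and Zeta show the derived state '+' for C1, supporting them as a clade.
Only Alpha and Eta show the derived state '+' for C2, supporting them as a clade.
C3 (derived state '-') is shared by all ingroup taxa — unites the whole ingroup.
Most parsimonious ingroup topology: (((Alpha,Eta),Zeta),Gamma).
Eta and Alpha form a cherry on this tree, so they are sister taxa.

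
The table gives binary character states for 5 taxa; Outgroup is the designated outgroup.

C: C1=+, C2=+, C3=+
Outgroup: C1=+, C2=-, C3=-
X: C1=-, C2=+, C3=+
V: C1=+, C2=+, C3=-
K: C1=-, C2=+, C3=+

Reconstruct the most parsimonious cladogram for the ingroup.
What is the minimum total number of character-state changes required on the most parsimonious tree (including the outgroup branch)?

3

Character polarity is set by the outgroup: the derived state is whichever differs from the outgroup's state, so for C1 the derived state is '-', and for the remaining characters it is '+'.
C1 (derived state '-') is shared by K and X — a synapomorphy uniting that clade.
All ingroup taxa share the derived state '+' for C2; it defines the ingroup but does not resolve relationships within it.
Only C, K, and X show the derived state '+' for C3, supporting them as a clade.
Most parsimonious ingroup topology: (V,(C,(K,X))).
Changes per character on this tree: C1: 1; C2: 1; C3: 1.
Total = 3.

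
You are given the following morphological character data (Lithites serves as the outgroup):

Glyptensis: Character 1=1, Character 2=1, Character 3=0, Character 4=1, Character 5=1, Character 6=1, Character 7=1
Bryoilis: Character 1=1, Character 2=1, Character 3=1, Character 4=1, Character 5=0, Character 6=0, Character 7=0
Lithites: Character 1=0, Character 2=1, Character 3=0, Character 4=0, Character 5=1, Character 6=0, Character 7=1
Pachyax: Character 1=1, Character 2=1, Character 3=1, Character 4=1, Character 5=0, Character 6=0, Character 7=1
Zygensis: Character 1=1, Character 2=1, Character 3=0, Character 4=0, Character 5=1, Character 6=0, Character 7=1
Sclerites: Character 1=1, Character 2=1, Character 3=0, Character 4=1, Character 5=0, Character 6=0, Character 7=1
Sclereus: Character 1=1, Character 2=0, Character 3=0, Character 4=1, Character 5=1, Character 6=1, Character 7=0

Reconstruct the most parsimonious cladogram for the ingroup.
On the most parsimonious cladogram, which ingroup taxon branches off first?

Character polarity is set by the outgroup: the derived state is whichever differs from the outgroup's state, so for Character 2, Character 5, Character 7 the derived state is '0', and for the remaining characters it is '1'.
Character 1 (derived state '1') is shared by all ingroup taxa — unites the whole ingroup.
Character 2 (derived state '0') is unique to Sclereus (autapomorphy; uninformative for grouping).
Character 3: derived state '1' in Bryoilis and Pachyax only — synapomorphy for {Bryoilis, Pachyax}.
Character 4: derived state '1' in Bryoilis, Glyptensis, Pachyax, Sclereus, and Sclerites only — synapomorphy for {Bryoilis, Glyptensis, Pachyax, Sclereus, Sclerites}.
Character 5 (derived state '0') is shared by Bryoilis, Pachyax, and Sclerites — a synapomorphy uniting that clade.
Character 6: derived state '1' in Glyptensis and Sclereus only — synapomorphy for {Glyptensis, Sclereus}.
Character 7 groups Bryoilis and Sclereus, which is incompatible with the clades supported by the remaining characters; treating it as convergent (homoplasy) costs fewer steps than any alternative tree.
Most parsimonious ingroup topology: (((Glyptensis,Sclereus),(Sclerites,(Pachyax,Bryoilis))),Zygensis).
Zygensis is sister to the clade containing all other ingroup taxa, so it is the earliest-diverging (most basal) ingroup lineage.

Zygensis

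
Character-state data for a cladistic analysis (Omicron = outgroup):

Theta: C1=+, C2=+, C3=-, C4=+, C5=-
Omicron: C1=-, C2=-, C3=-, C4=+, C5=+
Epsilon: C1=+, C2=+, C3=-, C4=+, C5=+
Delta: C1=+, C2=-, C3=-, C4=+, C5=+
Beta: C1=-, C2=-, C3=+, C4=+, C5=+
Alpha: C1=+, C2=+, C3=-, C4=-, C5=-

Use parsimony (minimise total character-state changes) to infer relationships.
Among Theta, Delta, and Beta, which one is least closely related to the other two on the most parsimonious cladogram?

Beta

Character polarity is set by the outgroup: the derived state is whichever differs from the outgroup's state, so for C4, C5 the derived state is '-', and for the remaining characters it is '+'.
Only Alpha, Delta, Epsilon, and Theta show the derived state '+' for C1, supporting them as a clade.
Only Alpha, Epsilon, and Theta show the derived state '+' for C2, supporting them as a clade.
C3 (derived state '+') is unique to Beta (autapomorphy; uninformative for grouping).
C4 (derived state '-') is unique to Alpha (autapomorphy; uninformative for grouping).
C5: derived state '-' in Alpha and Theta only — synapomorphy for {Alpha, Theta}.
Most parsimonious ingroup topology: ((((Theta,Alpha),Epsilon),Delta),Beta).
Delta and Theta share a more recent common ancestor with each other than either does with Beta, so Beta is the least closely related of the three.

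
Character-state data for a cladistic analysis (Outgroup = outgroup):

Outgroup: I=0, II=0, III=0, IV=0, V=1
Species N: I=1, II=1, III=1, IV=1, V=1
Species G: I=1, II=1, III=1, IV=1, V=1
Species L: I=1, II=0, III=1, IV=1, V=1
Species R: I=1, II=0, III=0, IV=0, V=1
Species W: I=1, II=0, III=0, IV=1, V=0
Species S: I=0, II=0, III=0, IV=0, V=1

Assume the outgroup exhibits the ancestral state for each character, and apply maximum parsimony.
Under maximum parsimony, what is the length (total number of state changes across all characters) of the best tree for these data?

Character polarity is set by the outgroup: the derived state is whichever differs from the outgroup's state, so for V the derived state is '0', and for the remaining characters it is '1'.
I (derived state '1') is shared by Species G, Species L, Species N, Species R, and Species W — a synapomorphy uniting that clade.
II: derived state '1' in Species G and Species N only — synapomorphy for {Species G, Species N}.
III (derived state '1') is shared by Species G, Species L, and Species N — a synapomorphy uniting that clade.
IV: derived state '1' in Species G, Species L, Species N, and Species W only — synapomorphy for {Species G, Species L, Species N, Species W}.
V: derived state '0' in Species W only — an autapomorphy, so it tells us nothing about relationships among taxa.
Most parsimonious ingroup topology: (((((Species N,Species G),Species L),Species W),Species R),Species S).
Changes per character on this tree: I: 1; II: 1; III: 1; IV: 1; V: 1.
Total = 5.

5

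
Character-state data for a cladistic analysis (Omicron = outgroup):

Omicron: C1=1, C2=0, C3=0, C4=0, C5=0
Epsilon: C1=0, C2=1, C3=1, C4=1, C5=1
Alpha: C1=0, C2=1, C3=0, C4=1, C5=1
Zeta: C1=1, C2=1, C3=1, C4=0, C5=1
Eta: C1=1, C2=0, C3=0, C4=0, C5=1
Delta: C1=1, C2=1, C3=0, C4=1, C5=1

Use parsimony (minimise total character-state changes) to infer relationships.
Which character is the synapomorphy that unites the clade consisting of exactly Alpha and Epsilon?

C1

Character polarity is set by the outgroup: the derived state is whichever differs from the outgroup's state, so for C1 the derived state is '0', and for the remaining characters it is '1'.
C1: derived state '0' in Alpha and Epsilon only — synapomorphy for {Alpha, Epsilon}.
C2 (derived state '1') is shared by Alpha, Delta, Epsilon, and Zeta — a synapomorphy uniting that clade.
C3 (state '1') occurs in Epsilon and Zeta but conflicts with the nesting implied by the other characters — most parsimoniously interpreted as homoplasy.
C4 (derived state '1') is shared by Alpha, Delta, and Epsilon — a synapomorphy uniting that clade.
C5 (derived state '1') is shared by all ingroup taxa — unites the whole ingroup.
Most parsimonious ingroup topology: ((((Epsilon,Alpha),Delta),Zeta),Eta).
The clade {Alpha, Epsilon} is supported by C1: its derived state '0' occurs in exactly those taxa and in no other taxon (including the outgroup).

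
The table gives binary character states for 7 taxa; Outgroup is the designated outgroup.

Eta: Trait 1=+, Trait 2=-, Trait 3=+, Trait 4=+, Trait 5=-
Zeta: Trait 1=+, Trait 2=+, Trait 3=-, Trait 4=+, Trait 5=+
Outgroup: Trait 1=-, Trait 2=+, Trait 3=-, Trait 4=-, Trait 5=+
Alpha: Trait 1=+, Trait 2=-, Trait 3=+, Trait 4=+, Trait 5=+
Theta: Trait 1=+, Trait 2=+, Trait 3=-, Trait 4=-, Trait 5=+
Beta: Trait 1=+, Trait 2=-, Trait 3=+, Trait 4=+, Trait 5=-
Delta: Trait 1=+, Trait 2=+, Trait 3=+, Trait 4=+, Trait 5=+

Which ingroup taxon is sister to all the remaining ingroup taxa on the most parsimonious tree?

Character polarity is set by the outgroup: the derived state is whichever differs from the outgroup's state, so for Trait 2, Trait 5 the derived state is '-', and for the remaining characters it is '+'.
Trait 1 (derived state '+') is shared by all ingroup taxa — unites the whole ingroup.
Trait 2 (derived state '-') is shared by Alpha, Beta, and Eta — a synapomorphy uniting that clade.
Only Alpha, Beta, Delta, and Eta show the derived state '+' for Trait 3, supporting them as a clade.
Trait 4 (derived state '+') is shared by Alpha, Beta, Delta, Eta, and Zeta — a synapomorphy uniting that clade.
Trait 5 (derived state '-') is shared by Beta and Eta — a synapomorphy uniting that clade.
Most parsimonious ingroup topology: ((Zeta,(Delta,((Beta,Eta),Alpha))),Theta).
Theta is sister to the clade containing all other ingroup taxa, so it is the earliest-diverging (most basal) ingroup lineage.

Theta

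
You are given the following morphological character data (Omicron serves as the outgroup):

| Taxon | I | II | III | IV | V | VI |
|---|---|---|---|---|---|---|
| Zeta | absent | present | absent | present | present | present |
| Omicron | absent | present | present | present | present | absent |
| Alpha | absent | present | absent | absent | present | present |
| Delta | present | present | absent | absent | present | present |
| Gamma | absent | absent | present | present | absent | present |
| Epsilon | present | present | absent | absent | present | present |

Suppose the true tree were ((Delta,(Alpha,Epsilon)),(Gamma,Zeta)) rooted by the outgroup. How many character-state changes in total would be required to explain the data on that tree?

8

Map each character onto ((Delta,(Alpha,Epsilon)),(Gamma,Zeta)) (rooted by Omicron) and count the minimum state changes it requires (Fitch parsimony):
I: 2; II: 1; III: 2; IV: 1; V: 1; VI: 1.
Total tree length = 8.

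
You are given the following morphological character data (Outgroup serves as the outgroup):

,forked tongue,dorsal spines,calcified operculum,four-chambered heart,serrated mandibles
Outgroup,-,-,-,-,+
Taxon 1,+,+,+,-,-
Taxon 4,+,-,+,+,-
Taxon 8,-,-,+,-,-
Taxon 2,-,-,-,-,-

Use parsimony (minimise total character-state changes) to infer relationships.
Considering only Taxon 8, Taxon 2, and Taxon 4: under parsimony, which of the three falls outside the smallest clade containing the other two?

Character polarity is set by the outgroup: the derived state is whichever differs from the outgroup's state, so for serrated mandibles the derived state is '-', and for the remaining characters it is '+'.
forked tongue (derived state '+') is shared by Taxon 1 and Taxon 4 — a synapomorphy uniting that clade.
dorsal spines: derived state '+' in Taxon 1 only — an autapomorphy, so it tells us nothing about relationships among taxa.
calcified operculum (derived state '+') is shared by Taxon 1, Taxon 4, and Taxon 8 — a synapomorphy uniting that clade.
four-chambered heart (derived state '+') is unique to Taxon 4 (autapomorphy; uninformative for grouping).
serrated mandibles (derived state '-') is shared by all ingroup taxa — unites the whole ingroup.
Most parsimonious ingroup topology: (((Taxon 1,Taxon 4),Taxon 8),Taxon 2).
Taxon 4 and Taxon 8 share a more recent common ancestor with each other than either does with Taxon 2, so Taxon 2 is the least closely related of the three.

Taxon 2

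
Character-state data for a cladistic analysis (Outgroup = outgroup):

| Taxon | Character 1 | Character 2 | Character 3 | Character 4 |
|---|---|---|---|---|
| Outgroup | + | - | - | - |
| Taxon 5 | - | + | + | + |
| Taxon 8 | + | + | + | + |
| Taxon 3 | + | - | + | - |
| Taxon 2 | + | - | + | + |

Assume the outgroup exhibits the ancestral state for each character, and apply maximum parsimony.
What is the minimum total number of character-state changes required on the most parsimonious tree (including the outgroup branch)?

Character polarity is set by the outgroup: the derived state is whichever differs from the outgroup's state, so for Character 1 the derived state is '-', and for the remaining characters it is '+'.
Character 1: derived state '-' in Taxon 5 only — an autapomorphy, so it tells us nothing about relationships among taxa.
Character 2: derived state '+' in Taxon 5 and Taxon 8 only — synapomorphy for {Taxon 5, Taxon 8}.
Character 3 (derived state '+') is shared by all ingroup taxa — unites the whole ingroup.
Character 4: derived state '+' in Taxon 2, Taxon 5, and Taxon 8 only — synapomorphy for {Taxon 2, Taxon 5, Taxon 8}.
Most parsimonious ingroup topology: (((Taxon 5,Taxon 8),Taxon 2),Taxon 3).
Changes per character on this tree: Character 1: 1; Character 2: 1; Character 3: 1; Character 4: 1.
Total = 4.

4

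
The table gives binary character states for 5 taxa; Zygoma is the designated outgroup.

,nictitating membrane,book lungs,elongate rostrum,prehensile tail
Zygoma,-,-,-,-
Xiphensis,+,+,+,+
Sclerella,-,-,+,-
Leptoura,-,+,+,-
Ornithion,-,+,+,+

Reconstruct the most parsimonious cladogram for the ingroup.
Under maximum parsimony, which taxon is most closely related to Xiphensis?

Ornithion

The outgroup has state '-' for every character, so '+' is the derived state throughout.
nictitating membrane (derived state '+') is unique to Xiphensis (autapomorphy; uninformative for grouping).
book lungs: derived state '+' in Leptoura, Ornithion, and Xiphensis only — synapomorphy for {Leptoura, Ornithion, Xiphensis}.
All ingroup taxa share the derived state '+' for elongate rostrum; it defines the ingroup but does not resolve relationships within it.
prehensile tail (derived state '+') is shared by Ornithion and Xiphensis — a synapomorphy uniting that clade.
Most parsimonious ingroup topology: (((Xiphensis,Ornithion),Leptoura),Sclerella).
Xiphensis and Ornithion form a cherry on this tree, so they are sister taxa.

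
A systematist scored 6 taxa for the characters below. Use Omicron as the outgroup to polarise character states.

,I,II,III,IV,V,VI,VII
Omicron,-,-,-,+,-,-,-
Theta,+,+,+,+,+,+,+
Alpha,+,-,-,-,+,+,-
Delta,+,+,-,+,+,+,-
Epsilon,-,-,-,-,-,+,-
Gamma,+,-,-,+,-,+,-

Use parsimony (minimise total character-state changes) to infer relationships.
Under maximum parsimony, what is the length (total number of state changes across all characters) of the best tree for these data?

Character polarity is set by the outgroup: the derived state is whichever differs from the outgroup's state, so for IV the derived state is '-', and for the remaining characters it is '+'.
I: derived state '+' in Alpha, Delta, Gamma, and Theta only — synapomorphy for {Alpha, Delta, Gamma, Theta}.
II: derived state '+' in Delta and Theta only — synapomorphy for {Delta, Theta}.
III (derived state '+') is unique to Theta (autapomorphy; uninformative for grouping).
IV groups Alpha and Epsilon, which is incompatible with the clades supported by the remaining characters; treating it as convergent (homoplasy) costs fewer steps than any alternative tree.
Only Alpha, Delta, and Theta show the derived state '+' for V, supporting them as a clade.
VI (derived state '+') is shared by all ingroup taxa — unites the whole ingroup.
VII (derived state '+') is unique to Theta (autapomorphy; uninformative for grouping).
Most parsimonious ingroup topology: ((((Theta,Delta),Alpha),Gamma),Epsilon).
Changes per character on this tree: I: 1; II: 1; III: 1; IV: 2; V: 1; VI: 1; VII: 1.
Total = 8.

8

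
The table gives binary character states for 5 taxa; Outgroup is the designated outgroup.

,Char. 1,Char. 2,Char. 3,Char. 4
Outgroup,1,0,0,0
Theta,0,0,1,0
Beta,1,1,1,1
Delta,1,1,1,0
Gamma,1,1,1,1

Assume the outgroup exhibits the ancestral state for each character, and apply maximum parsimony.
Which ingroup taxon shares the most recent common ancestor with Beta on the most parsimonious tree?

Gamma

Character polarity is set by the outgroup: the derived state is whichever differs from the outgroup's state, so for Char. 1 the derived state is '0', and for the remaining characters it is '1'.
Char. 1 (derived state '0') is unique to Theta (autapomorphy; uninformative for grouping).
Char. 2 (derived state '1') is shared by Beta, Delta, and Gamma — a synapomorphy uniting that clade.
All ingroup taxa share the derived state '1' for Char. 3; it defines the ingroup but does not resolve relationships within it.
Only Beta and Gamma show the derived state '1' for Char. 4, supporting them as a clade.
Most parsimonious ingroup topology: (((Gamma,Beta),Delta),Theta).
Beta and Gamma form a cherry on this tree, so they are sister taxa.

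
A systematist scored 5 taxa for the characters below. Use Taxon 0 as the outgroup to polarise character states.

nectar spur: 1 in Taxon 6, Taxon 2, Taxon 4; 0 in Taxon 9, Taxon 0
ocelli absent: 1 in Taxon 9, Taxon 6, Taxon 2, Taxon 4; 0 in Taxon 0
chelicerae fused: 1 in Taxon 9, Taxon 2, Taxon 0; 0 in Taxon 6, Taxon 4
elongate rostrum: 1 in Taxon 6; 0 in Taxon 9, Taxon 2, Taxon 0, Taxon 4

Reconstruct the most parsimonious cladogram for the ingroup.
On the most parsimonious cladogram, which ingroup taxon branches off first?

Character polarity is set by the outgroup: the derived state is whichever differs from the outgroup's state, so for chelicerae fused the derived state is '0', and for the remaining characters it is '1'.
nectar spur: derived state '1' in Taxon 2, Taxon 4, and Taxon 6 only — synapomorphy for {Taxon 2, Taxon 4, Taxon 6}.
ocelli absent (derived state '1') is shared by all ingroup taxa — unites the whole ingroup.
chelicerae fused: derived state '0' in Taxon 4 and Taxon 6 only — synapomorphy for {Taxon 4, Taxon 6}.
elongate rostrum (derived state '1') is unique to Taxon 6 (autapomorphy; uninformative for grouping).
Most parsimonious ingroup topology: (((Taxon 6,Taxon 4),Taxon 2),Taxon 9).
Taxon 9 is sister to the clade containing all other ingroup taxa, so it is the earliest-diverging (most basal) ingroup lineage.

Taxon 9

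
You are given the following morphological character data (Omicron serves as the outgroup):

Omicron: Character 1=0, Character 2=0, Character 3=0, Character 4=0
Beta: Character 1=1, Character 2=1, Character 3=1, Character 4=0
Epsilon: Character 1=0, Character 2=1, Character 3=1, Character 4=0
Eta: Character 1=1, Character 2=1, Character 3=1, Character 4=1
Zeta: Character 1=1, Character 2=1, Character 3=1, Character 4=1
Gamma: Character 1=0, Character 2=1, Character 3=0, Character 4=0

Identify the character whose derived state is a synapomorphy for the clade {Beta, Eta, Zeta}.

The outgroup has state '0' for every character, so '1' is the derived state throughout.
Only Beta, Eta, and Zeta show the derived state '1' for Character 1, supporting them as a clade.
All ingroup taxa share the derived state '1' for Character 2; it defines the ingroup but does not resolve relationships within it.
Only Beta, Epsilon, Eta, and Zeta show the derived state '1' for Character 3, supporting them as a clade.
Character 4: derived state '1' in Eta and Zeta only — synapomorphy for {Eta, Zeta}.
Most parsimonious ingroup topology: (((Beta,(Eta,Zeta)),Epsilon),Gamma).
The clade {Beta, Eta, Zeta} is supported by Character 1: its derived state '1' occurs in exactly those taxa and in no other taxon (including the outgroup).

Character 1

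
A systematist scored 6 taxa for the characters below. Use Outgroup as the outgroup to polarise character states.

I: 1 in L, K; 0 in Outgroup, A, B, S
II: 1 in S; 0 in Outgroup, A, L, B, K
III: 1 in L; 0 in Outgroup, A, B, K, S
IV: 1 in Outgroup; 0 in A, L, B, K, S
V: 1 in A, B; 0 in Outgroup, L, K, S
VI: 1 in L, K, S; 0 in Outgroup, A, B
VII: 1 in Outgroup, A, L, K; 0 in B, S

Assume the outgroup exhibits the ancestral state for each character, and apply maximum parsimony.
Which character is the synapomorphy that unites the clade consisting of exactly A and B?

Character polarity is set by the outgroup: the derived state is whichever differs from the outgroup's state, so for IV, VII the derived state is '0', and for the remaining characters it is '1'.
Only K and L show the derived state '1' for I, supporting them as a clade.
II (derived state '1') is unique to S (autapomorphy; uninformative for grouping).
III (derived state '1') is unique to L (autapomorphy; uninformative for grouping).
IV (derived state '0') is shared by all ingroup taxa — unites the whole ingroup.
V: derived state '1' in A and B only — synapomorphy for {A, B}.
Only K, L, and S show the derived state '1' for VI, supporting them as a clade.
VII (state '0') occurs in B and S but conflicts with the nesting implied by the other characters — most parsimoniously interpreted as homoplasy.
Most parsimonious ingroup topology: ((A,B),((L,K),S)).
The clade {A, B} is supported by V: its derived state '1' occurs in exactly those taxa and in no other taxon (including the outgroup).

V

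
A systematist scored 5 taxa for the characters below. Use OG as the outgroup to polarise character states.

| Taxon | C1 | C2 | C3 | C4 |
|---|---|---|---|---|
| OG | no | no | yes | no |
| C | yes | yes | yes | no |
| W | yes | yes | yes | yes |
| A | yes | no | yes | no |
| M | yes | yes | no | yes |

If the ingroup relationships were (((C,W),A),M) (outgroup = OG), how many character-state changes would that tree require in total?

Map each character onto (((C,W),A),M) (rooted by OG) and count the minimum state changes it requires (Fitch parsimony):
C1: 1; C2: 2; C3: 1; C4: 2.
Total tree length = 6.

6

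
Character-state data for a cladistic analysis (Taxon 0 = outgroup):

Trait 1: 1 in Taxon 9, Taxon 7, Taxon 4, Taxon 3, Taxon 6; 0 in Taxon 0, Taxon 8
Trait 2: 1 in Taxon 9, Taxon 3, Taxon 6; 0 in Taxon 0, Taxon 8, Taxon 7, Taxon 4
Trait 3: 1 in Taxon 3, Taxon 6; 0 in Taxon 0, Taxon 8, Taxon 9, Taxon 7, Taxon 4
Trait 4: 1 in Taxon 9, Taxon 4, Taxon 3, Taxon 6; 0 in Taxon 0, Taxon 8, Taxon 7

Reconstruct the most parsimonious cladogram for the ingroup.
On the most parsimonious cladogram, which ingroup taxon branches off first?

Taxon 8

The outgroup has state '0' for every character, so '1' is the derived state throughout.
Trait 1 (derived state '1') is shared by Taxon 3, Taxon 4, Taxon 6, Taxon 7, and Taxon 9 — a synapomorphy uniting that clade.
Only Taxon 3, Taxon 6, and Taxon 9 show the derived state '1' for Trait 2, supporting them as a clade.
Trait 3 (derived state '1') is shared by Taxon 3 and Taxon 6 — a synapomorphy uniting that clade.
Trait 4: derived state '1' in Taxon 3, Taxon 4, Taxon 6, and Taxon 9 only — synapomorphy for {Taxon 3, Taxon 4, Taxon 6, Taxon 9}.
Most parsimonious ingroup topology: (Taxon 8,(((Taxon 9,(Taxon 3,Taxon 6)),Taxon 4),Taxon 7)).
Taxon 8 is sister to the clade containing all other ingroup taxa, so it is the earliest-diverging (most basal) ingroup lineage.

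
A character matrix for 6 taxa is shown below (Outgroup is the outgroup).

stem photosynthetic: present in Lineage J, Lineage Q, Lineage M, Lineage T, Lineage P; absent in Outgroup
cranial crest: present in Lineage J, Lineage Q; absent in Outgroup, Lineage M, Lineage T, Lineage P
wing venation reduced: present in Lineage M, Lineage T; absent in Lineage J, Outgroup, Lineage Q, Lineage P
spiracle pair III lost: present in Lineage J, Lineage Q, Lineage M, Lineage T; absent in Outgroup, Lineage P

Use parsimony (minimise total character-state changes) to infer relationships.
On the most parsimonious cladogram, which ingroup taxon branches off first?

Lineage P

The outgroup has state 'absent' for every character, so 'present' is the derived state throughout.
stem photosynthetic (derived state 'present') is shared by all ingroup taxa — unites the whole ingroup.
cranial crest: derived state 'present' in Lineage J and Lineage Q only — synapomorphy for {Lineage J, Lineage Q}.
Only Lineage M and Lineage T show the derived state 'present' for wing venation reduced, supporting them as a clade.
spiracle pair III lost (derived state 'present') is shared by Lineage J, Lineage M, Lineage Q, and Lineage T — a synapomorphy uniting that clade.
Most parsimonious ingroup topology: (((Lineage J,Lineage Q),(Lineage T,Lineage M)),Lineage P).
Lineage P is sister to the clade containing all other ingroup taxa, so it is the earliest-diverging (most basal) ingroup lineage.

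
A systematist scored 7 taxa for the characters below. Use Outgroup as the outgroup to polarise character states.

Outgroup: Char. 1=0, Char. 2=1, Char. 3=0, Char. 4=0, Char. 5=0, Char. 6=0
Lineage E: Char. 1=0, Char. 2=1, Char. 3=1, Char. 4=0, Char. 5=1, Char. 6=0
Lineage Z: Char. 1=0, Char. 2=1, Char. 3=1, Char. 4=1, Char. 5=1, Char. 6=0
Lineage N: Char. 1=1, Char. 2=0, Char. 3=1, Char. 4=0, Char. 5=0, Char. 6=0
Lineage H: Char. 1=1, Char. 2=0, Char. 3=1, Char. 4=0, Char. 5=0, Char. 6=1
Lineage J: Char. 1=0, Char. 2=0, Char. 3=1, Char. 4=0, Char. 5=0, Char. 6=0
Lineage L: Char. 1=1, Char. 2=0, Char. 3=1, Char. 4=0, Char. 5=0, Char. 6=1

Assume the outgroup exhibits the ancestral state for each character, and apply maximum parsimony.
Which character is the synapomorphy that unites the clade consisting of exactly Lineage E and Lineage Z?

Character polarity is set by the outgroup: the derived state is whichever differs from the outgroup's state, so for Char. 2 the derived state is '0', and for the remaining characters it is '1'.
Char. 1 (derived state '1') is shared by Lineage H, Lineage L, and Lineage N — a synapomorphy uniting that clade.
Only Lineage H, Lineage J, Lineage L, and Lineage N show the derived state '0' for Char. 2, supporting them as a clade.
All ingroup taxa share the derived state '1' for Char. 3; it defines the ingroup but does not resolve relationships within it.
Char. 4: derived state '1' in Lineage Z only — an autapomorphy, so it tells us nothing about relationships among taxa.
Char. 5: derived state '1' in Lineage E and Lineage Z only — synapomorphy for {Lineage E, Lineage Z}.
Only Lineage H and Lineage L show the derived state '1' for Char. 6, supporting them as a clade.
Most parsimonious ingroup topology: ((Lineage E,Lineage Z),((Lineage N,(Lineage H,Lineage L)),Lineage J)).
The clade {Lineage E, Lineage Z} is supported by Char. 5: its derived state '1' occurs in exactly those taxa and in no other taxon (including the outgroup).

Char. 5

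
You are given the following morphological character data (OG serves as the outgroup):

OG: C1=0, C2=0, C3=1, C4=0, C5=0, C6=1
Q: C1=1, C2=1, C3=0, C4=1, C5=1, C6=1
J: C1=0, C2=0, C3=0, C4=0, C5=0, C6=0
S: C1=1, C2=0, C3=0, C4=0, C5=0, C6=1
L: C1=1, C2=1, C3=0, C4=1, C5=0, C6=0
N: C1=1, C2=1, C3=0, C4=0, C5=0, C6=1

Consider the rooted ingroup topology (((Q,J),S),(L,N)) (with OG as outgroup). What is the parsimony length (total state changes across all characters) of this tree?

Map each character onto (((Q,J),S),(L,N)) (rooted by OG) and count the minimum state changes it requires (Fitch parsimony):
C1: 2; C2: 2; C3: 1; C4: 2; C5: 1; C6: 2.
Total tree length = 10.

10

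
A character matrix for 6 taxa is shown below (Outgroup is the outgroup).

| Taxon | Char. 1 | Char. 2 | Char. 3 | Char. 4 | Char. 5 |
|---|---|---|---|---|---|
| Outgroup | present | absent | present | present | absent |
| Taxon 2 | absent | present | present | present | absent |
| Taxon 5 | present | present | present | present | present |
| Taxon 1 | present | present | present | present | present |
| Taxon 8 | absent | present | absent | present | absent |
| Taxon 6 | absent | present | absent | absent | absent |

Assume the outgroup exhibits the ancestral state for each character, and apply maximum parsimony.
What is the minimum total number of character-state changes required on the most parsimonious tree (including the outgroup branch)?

5

Character polarity is set by the outgroup: the derived state is whichever differs from the outgroup's state, so for Char. 1, Char. 3, Char. 4 the derived state is 'absent', and for the remaining characters it is 'present'.
Only Taxon 2, Taxon 6, and Taxon 8 show the derived state 'absent' for Char. 1, supporting them as a clade.
All ingroup taxa share the derived state 'present' for Char. 2; it defines the ingroup but does not resolve relationships within it.
Char. 3: derived state 'absent' in Taxon 6 and Taxon 8 only — synapomorphy for {Taxon 6, Taxon 8}.
Char. 4: derived state 'absent' in Taxon 6 only — an autapomorphy, so it tells us nothing about relationships among taxa.
Char. 5: derived state 'present' in Taxon 1 and Taxon 5 only — synapomorphy for {Taxon 1, Taxon 5}.
Most parsimonious ingroup topology: ((Taxon 2,(Taxon 8,Taxon 6)),(Taxon 5,Taxon 1)).
Changes per character on this tree: Char. 1: 1; Char. 2: 1; Char. 3: 1; Char. 4: 1; Char. 5: 1.
Total = 5.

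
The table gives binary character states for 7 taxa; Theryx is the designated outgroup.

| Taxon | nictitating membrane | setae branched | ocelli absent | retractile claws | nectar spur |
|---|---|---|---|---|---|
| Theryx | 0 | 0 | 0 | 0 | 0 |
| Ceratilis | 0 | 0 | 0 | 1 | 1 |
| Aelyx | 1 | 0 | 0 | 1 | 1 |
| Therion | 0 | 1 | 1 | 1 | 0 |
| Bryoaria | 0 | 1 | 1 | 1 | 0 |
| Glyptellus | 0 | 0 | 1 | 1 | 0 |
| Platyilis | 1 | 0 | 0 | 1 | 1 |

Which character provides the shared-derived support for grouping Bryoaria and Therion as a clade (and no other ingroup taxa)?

The outgroup has state '0' for every character, so '1' is the derived state throughout.
Only Aelyx and Platyilis show the derived state '1' for nictitating membrane, supporting them as a clade.
Only Bryoaria and Therion show the derived state '1' for setae branched, supporting them as a clade.
ocelli absent: derived state '1' in Bryoaria, Glyptellus, and Therion only — synapomorphy for {Bryoaria, Glyptellus, Therion}.
retractile claws (derived state '1') is shared by all ingroup taxa — unites the whole ingroup.
nectar spur (derived state '1') is shared by Aelyx, Ceratilis, and Platyilis — a synapomorphy uniting that clade.
Most parsimonious ingroup topology: ((Ceratilis,(Aelyx,Platyilis)),((Therion,Bryoaria),Glyptellus)).
The clade {Bryoaria, Therion} is supported by setae branched: its derived state '1' occurs in exactly those taxa and in no other taxon (including the outgroup).

setae branched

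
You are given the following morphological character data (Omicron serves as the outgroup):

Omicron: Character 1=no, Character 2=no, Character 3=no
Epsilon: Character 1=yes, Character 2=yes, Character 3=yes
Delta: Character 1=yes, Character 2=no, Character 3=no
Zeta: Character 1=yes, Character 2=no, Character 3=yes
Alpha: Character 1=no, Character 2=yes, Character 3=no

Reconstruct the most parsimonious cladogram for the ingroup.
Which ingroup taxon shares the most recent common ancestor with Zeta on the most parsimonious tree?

Epsilon

The outgroup has state 'no' for every character, so 'yes' is the derived state throughout.
Character 1 (derived state 'yes') is shared by Delta, Epsilon, and Zeta — a synapomorphy uniting that clade.
Character 2 groups Alpha and Epsilon, which is incompatible with the clades supported by the remaining characters; treating it as convergent (homoplasy) costs fewer steps than any alternative tree.
Only Epsilon and Zeta show the derived state 'yes' for Character 3, supporting them as a clade.
Most parsimonious ingroup topology: (((Epsilon,Zeta),Delta),Alpha).
Zeta and Epsilon form a cherry on this tree, so they are sister taxa.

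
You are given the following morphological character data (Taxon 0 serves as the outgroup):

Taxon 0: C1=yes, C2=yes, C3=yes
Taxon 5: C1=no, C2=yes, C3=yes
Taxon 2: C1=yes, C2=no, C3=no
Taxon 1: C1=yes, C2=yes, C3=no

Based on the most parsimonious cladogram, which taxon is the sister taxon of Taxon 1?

The outgroup has state 'yes' for every character, so 'no' is the derived state throughout.
C1 (derived state 'no') is unique to Taxon 5 (autapomorphy; uninformative for grouping).
C2: derived state 'no' in Taxon 2 only — an autapomorphy, so it tells us nothing about relationships among taxa.
C3: derived state 'no' in Taxon 1 and Taxon 2 only — synapomorphy for {Taxon 1, Taxon 2}.
Most parsimonious ingroup topology: (Taxon 5,(Taxon 1,Taxon 2)).
Taxon 1 and Taxon 2 form a cherry on this tree, so they are sister taxa.

Taxon 2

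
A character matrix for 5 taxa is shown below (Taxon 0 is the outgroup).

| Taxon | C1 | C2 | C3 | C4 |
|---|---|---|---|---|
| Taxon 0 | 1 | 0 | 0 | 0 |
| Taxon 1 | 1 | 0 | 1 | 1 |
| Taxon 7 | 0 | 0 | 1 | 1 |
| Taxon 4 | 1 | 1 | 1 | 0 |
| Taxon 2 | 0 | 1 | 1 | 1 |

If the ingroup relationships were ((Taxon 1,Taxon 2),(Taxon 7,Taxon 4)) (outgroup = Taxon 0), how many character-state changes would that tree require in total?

7

Map each character onto ((Taxon 1,Taxon 2),(Taxon 7,Taxon 4)) (rooted by Taxon 0) and count the minimum state changes it requires (Fitch parsimony):
C1: 2; C2: 2; C3: 1; C4: 2.
Total tree length = 7.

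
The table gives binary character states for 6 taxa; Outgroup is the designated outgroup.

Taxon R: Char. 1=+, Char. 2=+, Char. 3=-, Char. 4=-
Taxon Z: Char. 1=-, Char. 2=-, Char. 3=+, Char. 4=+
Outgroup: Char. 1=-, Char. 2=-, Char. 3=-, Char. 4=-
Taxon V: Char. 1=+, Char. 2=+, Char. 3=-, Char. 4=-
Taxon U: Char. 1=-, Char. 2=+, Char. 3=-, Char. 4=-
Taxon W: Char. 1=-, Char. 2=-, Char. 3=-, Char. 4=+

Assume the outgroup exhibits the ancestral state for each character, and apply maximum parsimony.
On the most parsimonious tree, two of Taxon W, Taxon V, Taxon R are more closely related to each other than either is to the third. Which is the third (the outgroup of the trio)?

The outgroup has state '-' for every character, so '+' is the derived state throughout.
Char. 1 (derived state '+') is shared by Taxon R and Taxon V — a synapomorphy uniting that clade.
Char. 2: derived state '+' in Taxon R, Taxon U, and Taxon V only — synapomorphy for {Taxon R, Taxon U, Taxon V}.
Char. 3: derived state '+' in Taxon Z only — an autapomorphy, so it tells us nothing about relationships among taxa.
Char. 4: derived state '+' in Taxon W and Taxon Z only — synapomorphy for {Taxon W, Taxon Z}.
Most parsimonious ingroup topology: ((Taxon W,Taxon Z),(Taxon U,(Taxon V,Taxon R))).
Taxon V and Taxon R share a more recent common ancestor with each other than either does with Taxon W, so Taxon W is the least closely related of the three.

Taxon W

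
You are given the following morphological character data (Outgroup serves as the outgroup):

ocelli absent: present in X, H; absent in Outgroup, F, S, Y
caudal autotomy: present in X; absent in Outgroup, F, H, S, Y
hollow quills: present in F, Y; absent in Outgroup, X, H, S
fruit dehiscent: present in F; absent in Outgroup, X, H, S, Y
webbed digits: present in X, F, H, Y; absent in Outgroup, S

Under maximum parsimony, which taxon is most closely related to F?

The outgroup has state 'absent' for every character, so 'present' is the derived state throughout.
ocelli absent: derived state 'present' in H and X only — synapomorphy for {H, X}.
caudal autotomy: derived state 'present' in X only — an autapomorphy, so it tells us nothing about relationships among taxa.
hollow quills: derived state 'present' in F and Y only — synapomorphy for {F, Y}.
fruit dehiscent: derived state 'present' in F only — an autapomorphy, so it tells us nothing about relationships among taxa.
Only F, H, X, and Y show the derived state 'present' for webbed digits, supporting them as a clade.
Most parsimonious ingroup topology: (((X,H),(F,Y)),S).
F and Y form a cherry on this tree, so they are sister taxa.

Y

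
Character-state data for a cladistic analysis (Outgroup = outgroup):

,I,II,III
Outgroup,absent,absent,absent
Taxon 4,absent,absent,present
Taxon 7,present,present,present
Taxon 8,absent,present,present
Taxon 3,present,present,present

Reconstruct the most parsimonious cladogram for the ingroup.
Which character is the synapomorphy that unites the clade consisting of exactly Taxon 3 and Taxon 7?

The outgroup has state 'absent' for every character, so 'present' is the derived state throughout.
Only Taxon 3 and Taxon 7 show the derived state 'present' for I, supporting them as a clade.
II: derived state 'present' in Taxon 3, Taxon 7, and Taxon 8 only — synapomorphy for {Taxon 3, Taxon 7, Taxon 8}.
III (derived state 'present') is shared by all ingroup taxa — unites the whole ingroup.
Most parsimonious ingroup topology: (Taxon 4,((Taxon 7,Taxon 3),Taxon 8)).
The clade {Taxon 3, Taxon 7} is supported by I: its derived state 'present' occurs in exactly those taxa and in no other taxon (including the outgroup).

I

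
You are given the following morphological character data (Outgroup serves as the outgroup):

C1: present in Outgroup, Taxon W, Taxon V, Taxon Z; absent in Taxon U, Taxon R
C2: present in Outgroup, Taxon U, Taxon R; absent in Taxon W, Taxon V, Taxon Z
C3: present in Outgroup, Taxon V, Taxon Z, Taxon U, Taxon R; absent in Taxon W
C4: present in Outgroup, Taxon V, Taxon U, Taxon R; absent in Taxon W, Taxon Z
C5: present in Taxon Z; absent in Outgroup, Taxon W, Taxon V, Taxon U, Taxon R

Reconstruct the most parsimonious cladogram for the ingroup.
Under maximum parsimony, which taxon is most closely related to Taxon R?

Taxon U

Character polarity is set by the outgroup: the derived state is whichever differs from the outgroup's state, so for C1, C2, C3, C4 the derived state is 'absent', and for the remaining characters it is 'present'.
Only Taxon R and Taxon U show the derived state 'absent' for C1, supporting them as a clade.
C2 (derived state 'absent') is shared by Taxon V, Taxon W, and Taxon Z — a synapomorphy uniting that clade.
C3 (derived state 'absent') is unique to Taxon W (autapomorphy; uninformative for grouping).
C4 (derived state 'absent') is shared by Taxon W and Taxon Z — a synapomorphy uniting that clade.
C5 (derived state 'present') is unique to Taxon Z (autapomorphy; uninformative for grouping).
Most parsimonious ingroup topology: (((Taxon W,Taxon Z),Taxon V),(Taxon U,Taxon R)).
Taxon R and Taxon U form a cherry on this tree, so they are sister taxa.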